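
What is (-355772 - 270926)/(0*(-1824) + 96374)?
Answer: -313349/48187 ≈ -6.5028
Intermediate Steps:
(-355772 - 270926)/(0*(-1824) + 96374) = -626698/(0 + 96374) = -626698/96374 = -626698*1/96374 = -313349/48187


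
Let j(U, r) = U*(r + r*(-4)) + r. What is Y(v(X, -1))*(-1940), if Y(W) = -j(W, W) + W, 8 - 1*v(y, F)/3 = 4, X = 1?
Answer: -838080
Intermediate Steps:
j(U, r) = r - 3*U*r (j(U, r) = U*(r - 4*r) + r = U*(-3*r) + r = -3*U*r + r = r - 3*U*r)
v(y, F) = 12 (v(y, F) = 24 - 3*4 = 24 - 12 = 12)
Y(W) = W - W*(1 - 3*W) (Y(W) = -W*(1 - 3*W) + W = W - W*(1 - 3*W))
Y(v(X, -1))*(-1940) = (3*12**2)*(-1940) = (3*144)*(-1940) = 432*(-1940) = -838080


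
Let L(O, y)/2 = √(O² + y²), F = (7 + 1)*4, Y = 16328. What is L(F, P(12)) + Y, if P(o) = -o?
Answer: 16328 + 8*√73 ≈ 16396.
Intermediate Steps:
F = 32 (F = 8*4 = 32)
L(O, y) = 2*√(O² + y²)
L(F, P(12)) + Y = 2*√(32² + (-1*12)²) + 16328 = 2*√(1024 + (-12)²) + 16328 = 2*√(1024 + 144) + 16328 = 2*√1168 + 16328 = 2*(4*√73) + 16328 = 8*√73 + 16328 = 16328 + 8*√73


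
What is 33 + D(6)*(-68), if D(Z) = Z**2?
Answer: -2415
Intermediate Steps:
33 + D(6)*(-68) = 33 + 6**2*(-68) = 33 + 36*(-68) = 33 - 2448 = -2415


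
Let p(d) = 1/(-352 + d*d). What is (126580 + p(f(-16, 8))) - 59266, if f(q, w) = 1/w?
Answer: 1516382414/22527 ≈ 67314.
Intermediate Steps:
p(d) = 1/(-352 + d²)
(126580 + p(f(-16, 8))) - 59266 = (126580 + 1/(-352 + (1/8)²)) - 59266 = (126580 + 1/(-352 + (⅛)²)) - 59266 = (126580 + 1/(-352 + 1/64)) - 59266 = (126580 + 1/(-22527/64)) - 59266 = (126580 - 64/22527) - 59266 = 2851467596/22527 - 59266 = 1516382414/22527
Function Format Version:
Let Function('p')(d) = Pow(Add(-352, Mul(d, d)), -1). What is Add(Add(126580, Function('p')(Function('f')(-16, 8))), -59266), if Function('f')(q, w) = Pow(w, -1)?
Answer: Rational(1516382414, 22527) ≈ 67314.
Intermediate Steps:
Function('p')(d) = Pow(Add(-352, Pow(d, 2)), -1)
Add(Add(126580, Function('p')(Function('f')(-16, 8))), -59266) = Add(Add(126580, Pow(Add(-352, Pow(Pow(8, -1), 2)), -1)), -59266) = Add(Add(126580, Pow(Add(-352, Pow(Rational(1, 8), 2)), -1)), -59266) = Add(Add(126580, Pow(Add(-352, Rational(1, 64)), -1)), -59266) = Add(Add(126580, Pow(Rational(-22527, 64), -1)), -59266) = Add(Add(126580, Rational(-64, 22527)), -59266) = Add(Rational(2851467596, 22527), -59266) = Rational(1516382414, 22527)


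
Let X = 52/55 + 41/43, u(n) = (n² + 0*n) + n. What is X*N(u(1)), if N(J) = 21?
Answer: 94311/2365 ≈ 39.878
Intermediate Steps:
u(n) = n + n² (u(n) = (n² + 0) + n = n² + n = n + n²)
X = 4491/2365 (X = 52*(1/55) + 41*(1/43) = 52/55 + 41/43 = 4491/2365 ≈ 1.8989)
X*N(u(1)) = (4491/2365)*21 = 94311/2365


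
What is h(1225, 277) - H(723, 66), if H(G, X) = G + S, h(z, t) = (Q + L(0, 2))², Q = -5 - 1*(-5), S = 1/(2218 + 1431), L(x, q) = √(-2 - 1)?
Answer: -2649175/3649 ≈ -726.00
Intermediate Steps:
L(x, q) = I*√3 (L(x, q) = √(-3) = I*√3)
S = 1/3649 ≈ 0.00027405
Q = 0 (Q = -5 + 5 = 0)
h(z, t) = -3 (h(z, t) = (0 + I*√3)² = (I*√3)² = -3)
H(G, X) = 1/3649 + G (H(G, X) = G + 1/3649 = 1/3649 + G)
h(1225, 277) - H(723, 66) = -3 - (1/3649 + 723) = -3 - 1*2638228/3649 = -3 - 2638228/3649 = -2649175/3649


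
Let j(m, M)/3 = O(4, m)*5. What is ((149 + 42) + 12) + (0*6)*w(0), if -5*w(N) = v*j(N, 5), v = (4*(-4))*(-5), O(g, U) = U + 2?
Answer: 203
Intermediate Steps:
O(g, U) = 2 + U
j(m, M) = 30 + 15*m (j(m, M) = 3*((2 + m)*5) = 3*(10 + 5*m) = 30 + 15*m)
v = 80 (v = -16*(-5) = 80)
w(N) = -480 - 240*N (w(N) = -16*(30 + 15*N) = -(2400 + 1200*N)/5 = -480 - 240*N)
((149 + 42) + 12) + (0*6)*w(0) = ((149 + 42) + 12) + (0*6)*(-480 - 240*0) = (191 + 12) + 0*(-480 + 0) = 203 + 0*(-480) = 203 + 0 = 203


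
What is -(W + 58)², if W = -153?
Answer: -9025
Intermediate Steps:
-(W + 58)² = -(-153 + 58)² = -1*(-95)² = -1*9025 = -9025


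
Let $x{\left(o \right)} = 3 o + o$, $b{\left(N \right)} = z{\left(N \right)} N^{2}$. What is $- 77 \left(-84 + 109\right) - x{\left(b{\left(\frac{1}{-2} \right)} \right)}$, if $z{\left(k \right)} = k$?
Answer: $- \frac{3849}{2} \approx -1924.5$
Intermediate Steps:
$b{\left(N \right)} = N^{3}$ ($b{\left(N \right)} = N N^{2} = N^{3}$)
$x{\left(o \right)} = 4 o$
$- 77 \left(-84 + 109\right) - x{\left(b{\left(\frac{1}{-2} \right)} \right)} = - 77 \left(-84 + 109\right) - 4 \left(\frac{1}{-2}\right)^{3} = \left(-77\right) 25 - 4 \left(- \frac{1}{2}\right)^{3} = -1925 - 4 \left(- \frac{1}{8}\right) = -1925 - - \frac{1}{2} = -1925 + \frac{1}{2} = - \frac{3849}{2}$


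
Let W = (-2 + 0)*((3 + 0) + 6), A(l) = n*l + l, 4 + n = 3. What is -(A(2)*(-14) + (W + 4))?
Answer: 14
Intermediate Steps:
n = -1 (n = -4 + 3 = -1)
A(l) = 0 (A(l) = -l + l = 0)
W = -18 (W = -2*(3 + 6) = -2*9 = -18)
-(A(2)*(-14) + (W + 4)) = -(0*(-14) + (-18 + 4)) = -(0 - 14) = -1*(-14) = 14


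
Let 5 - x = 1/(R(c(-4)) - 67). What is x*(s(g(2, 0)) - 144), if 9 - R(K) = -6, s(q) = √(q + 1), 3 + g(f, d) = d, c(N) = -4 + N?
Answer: -9396/13 + 261*I*√2/52 ≈ -722.77 + 7.0983*I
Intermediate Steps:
g(f, d) = -3 + d
s(q) = √(1 + q)
R(K) = 15 (R(K) = 9 - 1*(-6) = 9 + 6 = 15)
x = 261/52 (x = 5 - 1/(15 - 67) = 5 - 1/(-52) = 5 - 1*(-1/52) = 5 + 1/52 = 261/52 ≈ 5.0192)
x*(s(g(2, 0)) - 144) = 261*(√(1 + (-3 + 0)) - 144)/52 = 261*(√(1 - 3) - 144)/52 = 261*(√(-2) - 144)/52 = 261*(I*√2 - 144)/52 = 261*(-144 + I*√2)/52 = -9396/13 + 261*I*√2/52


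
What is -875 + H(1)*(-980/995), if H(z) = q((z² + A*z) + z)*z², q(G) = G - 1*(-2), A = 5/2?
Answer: -175399/199 ≈ -881.40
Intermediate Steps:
A = 5/2 (A = 5*(½) = 5/2 ≈ 2.5000)
q(G) = 2 + G (q(G) = G + 2 = 2 + G)
H(z) = z²*(2 + z² + 7*z/2) (H(z) = (2 + ((z² + 5*z/2) + z))*z² = (2 + (z² + 7*z/2))*z² = (2 + z² + 7*z/2)*z² = z²*(2 + z² + 7*z/2))
-875 + H(1)*(-980/995) = -875 + ((½)*1²*(4 + 1*(7 + 2*1)))*(-980/995) = -875 + ((½)*1*(4 + 1*(7 + 2)))*(-980*1/995) = -875 + ((½)*1*(4 + 1*9))*(-196/199) = -875 + ((½)*1*(4 + 9))*(-196/199) = -875 + ((½)*1*13)*(-196/199) = -875 + (13/2)*(-196/199) = -875 - 1274/199 = -175399/199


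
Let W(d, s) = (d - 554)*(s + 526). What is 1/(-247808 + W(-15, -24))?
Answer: -1/533446 ≈ -1.8746e-6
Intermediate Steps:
W(d, s) = (-554 + d)*(526 + s)
1/(-247808 + W(-15, -24)) = 1/(-247808 + (-291404 - 554*(-24) + 526*(-15) - 15*(-24))) = 1/(-247808 + (-291404 + 13296 - 7890 + 360)) = 1/(-247808 - 285638) = 1/(-533446) = -1/533446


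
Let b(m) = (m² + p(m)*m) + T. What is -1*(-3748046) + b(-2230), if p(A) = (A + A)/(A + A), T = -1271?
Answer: 8717445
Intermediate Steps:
p(A) = 1 (p(A) = (2*A)/((2*A)) = (2*A)*(1/(2*A)) = 1)
b(m) = -1271 + m + m² (b(m) = (m² + 1*m) - 1271 = (m² + m) - 1271 = (m + m²) - 1271 = -1271 + m + m²)
-1*(-3748046) + b(-2230) = -1*(-3748046) + (-1271 - 2230 + (-2230)²) = 3748046 + (-1271 - 2230 + 4972900) = 3748046 + 4969399 = 8717445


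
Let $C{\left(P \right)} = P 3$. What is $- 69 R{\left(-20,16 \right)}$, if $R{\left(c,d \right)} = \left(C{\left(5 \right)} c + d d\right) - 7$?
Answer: $3519$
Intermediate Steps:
$C{\left(P \right)} = 3 P$
$R{\left(c,d \right)} = -7 + d^{2} + 15 c$ ($R{\left(c,d \right)} = \left(3 \cdot 5 c + d d\right) - 7 = \left(15 c + d^{2}\right) - 7 = \left(d^{2} + 15 c\right) - 7 = -7 + d^{2} + 15 c$)
$- 69 R{\left(-20,16 \right)} = - 69 \left(-7 + 16^{2} + 15 \left(-20\right)\right) = - 69 \left(-7 + 256 - 300\right) = \left(-69\right) \left(-51\right) = 3519$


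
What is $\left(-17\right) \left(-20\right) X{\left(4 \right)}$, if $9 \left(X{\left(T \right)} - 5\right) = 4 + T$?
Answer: $\frac{18020}{9} \approx 2002.2$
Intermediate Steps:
$X{\left(T \right)} = \frac{49}{9} + \frac{T}{9}$ ($X{\left(T \right)} = 5 + \frac{4 + T}{9} = 5 + \left(\frac{4}{9} + \frac{T}{9}\right) = \frac{49}{9} + \frac{T}{9}$)
$\left(-17\right) \left(-20\right) X{\left(4 \right)} = \left(-17\right) \left(-20\right) \left(\frac{49}{9} + \frac{1}{9} \cdot 4\right) = 340 \left(\frac{49}{9} + \frac{4}{9}\right) = 340 \cdot \frac{53}{9} = \frac{18020}{9}$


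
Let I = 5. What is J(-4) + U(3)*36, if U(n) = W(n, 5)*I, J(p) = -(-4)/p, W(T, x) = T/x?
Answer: 107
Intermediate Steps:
J(p) = 4/p
U(n) = n (U(n) = (n/5)*5 = n)
J(-4) + U(3)*36 = 4/(-4) + 3*36 = 4*(-¼) + 108 = -1 + 108 = 107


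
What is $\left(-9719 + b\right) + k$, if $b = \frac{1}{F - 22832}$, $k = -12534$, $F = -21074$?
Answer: $- \frac{977040219}{43906} \approx -22253.0$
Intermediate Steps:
$b = - \frac{1}{43906}$ ($b = \frac{1}{-21074 - 22832} = \frac{1}{-43906} = - \frac{1}{43906} \approx -2.2776 \cdot 10^{-5}$)
$\left(-9719 + b\right) + k = \left(-9719 - \frac{1}{43906}\right) - 12534 = - \frac{426722415}{43906} - 12534 = - \frac{977040219}{43906}$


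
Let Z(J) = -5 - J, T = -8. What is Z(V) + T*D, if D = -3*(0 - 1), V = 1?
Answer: -30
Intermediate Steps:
D = 3 (D = -3*(-1) = 3)
Z(V) + T*D = (-5 - 1*1) - 8*3 = (-5 - 1) - 24 = -6 - 24 = -30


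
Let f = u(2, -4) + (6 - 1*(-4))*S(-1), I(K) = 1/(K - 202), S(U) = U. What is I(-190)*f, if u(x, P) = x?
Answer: 1/49 ≈ 0.020408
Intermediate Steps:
I(K) = 1/(-202 + K)
f = -8 (f = 2 + (6 - 1*(-4))*(-1) = 2 + (6 + 4)*(-1) = 2 + 10*(-1) = 2 - 10 = -8)
I(-190)*f = -8/(-202 - 190) = -8/(-392) = -1/392*(-8) = 1/49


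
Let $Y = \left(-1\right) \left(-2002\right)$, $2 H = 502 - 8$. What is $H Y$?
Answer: $494494$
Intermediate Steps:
$H = 247$ ($H = \frac{502 - 8}{2} = \frac{1}{2} \cdot 494 = 247$)
$Y = 2002$
$H Y = 247 \cdot 2002 = 494494$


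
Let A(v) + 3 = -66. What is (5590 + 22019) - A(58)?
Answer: 27678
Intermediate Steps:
A(v) = -69 (A(v) = -3 - 66 = -69)
(5590 + 22019) - A(58) = (5590 + 22019) - 1*(-69) = 27609 + 69 = 27678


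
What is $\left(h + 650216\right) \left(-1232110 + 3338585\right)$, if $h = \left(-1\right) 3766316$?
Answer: $-6563986747500$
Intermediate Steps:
$h = -3766316$
$\left(h + 650216\right) \left(-1232110 + 3338585\right) = \left(-3766316 + 650216\right) \left(-1232110 + 3338585\right) = \left(-3116100\right) 2106475 = -6563986747500$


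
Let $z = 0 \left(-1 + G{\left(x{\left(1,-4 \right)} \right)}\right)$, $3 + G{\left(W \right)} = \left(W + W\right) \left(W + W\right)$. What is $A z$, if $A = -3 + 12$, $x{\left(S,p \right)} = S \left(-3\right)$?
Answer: $0$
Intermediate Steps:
$x{\left(S,p \right)} = - 3 S$
$G{\left(W \right)} = -3 + 4 W^{2}$ ($G{\left(W \right)} = -3 + \left(W + W\right) \left(W + W\right) = -3 + 2 W 2 W = -3 + 4 W^{2}$)
$A = 9$
$z = 0$ ($z = 0 \left(-1 - \left(3 - 4 \left(\left(-3\right) 1\right)^{2}\right)\right) = 0 \left(-1 - \left(3 - 4 \left(-3\right)^{2}\right)\right) = 0 \left(-1 + \left(-3 + 4 \cdot 9\right)\right) = 0 \left(-1 + \left(-3 + 36\right)\right) = 0 \left(-1 + 33\right) = 0 \cdot 32 = 0$)
$A z = 9 \cdot 0 = 0$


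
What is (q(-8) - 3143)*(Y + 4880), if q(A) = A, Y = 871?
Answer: -18121401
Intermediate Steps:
(q(-8) - 3143)*(Y + 4880) = (-8 - 3143)*(871 + 4880) = -3151*5751 = -18121401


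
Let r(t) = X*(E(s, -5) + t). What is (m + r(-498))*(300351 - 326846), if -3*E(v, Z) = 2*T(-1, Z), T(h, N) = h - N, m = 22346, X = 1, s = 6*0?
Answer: -1736376320/3 ≈ -5.7879e+8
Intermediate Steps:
s = 0
E(v, Z) = ⅔ + 2*Z/3 (E(v, Z) = -2*(-1 - Z)/3 = -(-2 - 2*Z)/3 = ⅔ + 2*Z/3)
r(t) = -8/3 + t (r(t) = 1*((⅔ + (⅔)*(-5)) + t) = 1*((⅔ - 10/3) + t) = 1*(-8/3 + t) = -8/3 + t)
(m + r(-498))*(300351 - 326846) = (22346 + (-8/3 - 498))*(300351 - 326846) = (22346 - 1502/3)*(-26495) = (65536/3)*(-26495) = -1736376320/3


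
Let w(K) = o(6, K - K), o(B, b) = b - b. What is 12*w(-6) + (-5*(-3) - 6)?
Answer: 9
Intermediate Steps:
o(B, b) = 0
w(K) = 0
12*w(-6) + (-5*(-3) - 6) = 12*0 + (-5*(-3) - 6) = 0 + (15 - 6) = 0 + 9 = 9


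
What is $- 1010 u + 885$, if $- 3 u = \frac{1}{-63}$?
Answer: $\frac{166255}{189} \approx 879.66$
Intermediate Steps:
$u = \frac{1}{189}$ ($u = - \frac{1}{3 \left(-63\right)} = \left(- \frac{1}{3}\right) \left(- \frac{1}{63}\right) = \frac{1}{189} \approx 0.005291$)
$- 1010 u + 885 = \left(-1010\right) \frac{1}{189} + 885 = - \frac{1010}{189} + 885 = \frac{166255}{189}$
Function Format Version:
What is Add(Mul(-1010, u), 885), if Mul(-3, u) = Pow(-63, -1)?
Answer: Rational(166255, 189) ≈ 879.66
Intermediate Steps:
u = Rational(1, 189) (u = Mul(Rational(-1, 3), Pow(-63, -1)) = Mul(Rational(-1, 3), Rational(-1, 63)) = Rational(1, 189) ≈ 0.0052910)
Add(Mul(-1010, u), 885) = Add(Mul(-1010, Rational(1, 189)), 885) = Add(Rational(-1010, 189), 885) = Rational(166255, 189)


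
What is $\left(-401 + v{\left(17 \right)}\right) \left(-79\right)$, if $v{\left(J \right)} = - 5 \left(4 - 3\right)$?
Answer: $32074$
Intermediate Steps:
$v{\left(J \right)} = -5$ ($v{\left(J \right)} = \left(-5\right) 1 = -5$)
$\left(-401 + v{\left(17 \right)}\right) \left(-79\right) = \left(-401 - 5\right) \left(-79\right) = \left(-406\right) \left(-79\right) = 32074$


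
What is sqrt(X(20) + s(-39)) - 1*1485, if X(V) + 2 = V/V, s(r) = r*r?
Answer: -1485 + 4*sqrt(95) ≈ -1446.0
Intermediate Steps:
s(r) = r**2
X(V) = -1 (X(V) = -2 + V/V = -2 + 1 = -1)
sqrt(X(20) + s(-39)) - 1*1485 = sqrt(-1 + (-39)**2) - 1*1485 = sqrt(-1 + 1521) - 1485 = sqrt(1520) - 1485 = 4*sqrt(95) - 1485 = -1485 + 4*sqrt(95)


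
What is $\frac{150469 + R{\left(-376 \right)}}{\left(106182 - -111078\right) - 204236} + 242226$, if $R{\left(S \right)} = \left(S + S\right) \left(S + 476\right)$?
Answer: $\frac{3154826693}{13024} \approx 2.4223 \cdot 10^{5}$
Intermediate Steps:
$R{\left(S \right)} = 2 S \left(476 + S\right)$
$\frac{150469 + R{\left(-376 \right)}}{\left(106182 - -111078\right) - 204236} + 242226 = \frac{150469 + 2 \left(-376\right) \left(476 - 376\right)}{\left(106182 - -111078\right) - 204236} + 242226 = \frac{150469 + 2 \left(-376\right) 100}{\left(106182 + 111078\right) - 204236} + 242226 = \frac{150469 - 75200}{217260 - 204236} + 242226 = \frac{75269}{13024} + 242226 = \frac{3154826693}{13024}$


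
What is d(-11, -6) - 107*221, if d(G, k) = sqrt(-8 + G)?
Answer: -23647 + I*sqrt(19) ≈ -23647.0 + 4.3589*I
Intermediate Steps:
d(-11, -6) - 107*221 = sqrt(-8 - 11) - 107*221 = sqrt(-19) - 23647 = I*sqrt(19) - 23647 = -23647 + I*sqrt(19)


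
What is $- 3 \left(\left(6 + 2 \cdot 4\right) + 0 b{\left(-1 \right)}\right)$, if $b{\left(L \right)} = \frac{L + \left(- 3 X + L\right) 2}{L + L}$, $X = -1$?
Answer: $-42$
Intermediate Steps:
$b{\left(L \right)} = \frac{6 + 3 L}{2 L}$ ($b{\left(L \right)} = \frac{L + \left(\left(-3\right) \left(-1\right) + L\right) 2}{L + L} = \frac{L + \left(3 + L\right) 2}{2 L} = \left(L + \left(6 + 2 L\right)\right) \frac{1}{2 L} = \left(6 + 3 L\right) \frac{1}{2 L} = \frac{6 + 3 L}{2 L}$)
$- 3 \left(\left(6 + 2 \cdot 4\right) + 0 b{\left(-1 \right)}\right) = - 3 \left(\left(6 + 2 \cdot 4\right) + 0 \left(\frac{3}{2} + \frac{3}{-1}\right)\right) = - 3 \left(\left(6 + 8\right) + 0 \left(\frac{3}{2} + 3 \left(-1\right)\right)\right) = - 3 \left(14 + 0 \left(\frac{3}{2} - 3\right)\right) = - 3 \left(14 + 0 \left(- \frac{3}{2}\right)\right) = - 3 \left(14 + 0\right) = \left(-3\right) 14 = -42$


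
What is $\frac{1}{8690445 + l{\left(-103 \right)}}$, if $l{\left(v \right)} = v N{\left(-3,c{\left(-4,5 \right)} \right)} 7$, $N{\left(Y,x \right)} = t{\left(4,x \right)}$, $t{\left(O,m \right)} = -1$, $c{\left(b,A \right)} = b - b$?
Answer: $\frac{1}{8691166} \approx 1.1506 \cdot 10^{-7}$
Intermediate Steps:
$c{\left(b,A \right)} = 0$
$N{\left(Y,x \right)} = -1$
$l{\left(v \right)} = - 7 v$ ($l{\left(v \right)} = v \left(-1\right) 7 = - v 7 = - 7 v$)
$\frac{1}{8690445 + l{\left(-103 \right)}} = \frac{1}{8690445 - -721} = \frac{1}{8690445 + 721} = \frac{1}{8691166}$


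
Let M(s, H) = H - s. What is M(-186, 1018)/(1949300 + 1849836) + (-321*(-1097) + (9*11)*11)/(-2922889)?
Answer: -7781595665/64560772232 ≈ -0.12053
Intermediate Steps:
M(-186, 1018)/(1949300 + 1849836) + (-321*(-1097) + (9*11)*11)/(-2922889) = (1018 - 1*(-186))/(1949300 + 1849836) + (-321*(-1097) + (9*11)*11)/(-2922889) = (1018 + 186)/3799136 + (352137 + 99*11)*(-1/2922889) = 1204*(1/3799136) + (352137 + 1089)*(-1/2922889) = 7/22088 + 353226*(-1/2922889) = 7/22088 - 353226/2922889 = -7781595665/64560772232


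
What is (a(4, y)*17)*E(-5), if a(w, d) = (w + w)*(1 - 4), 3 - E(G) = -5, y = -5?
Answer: -3264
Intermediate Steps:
E(G) = 8 (E(G) = 3 - 1*(-5) = 3 + 5 = 8)
a(w, d) = -6*w (a(w, d) = (2*w)*(-3) = -6*w)
(a(4, y)*17)*E(-5) = (-6*4*17)*8 = -24*17*8 = -408*8 = -3264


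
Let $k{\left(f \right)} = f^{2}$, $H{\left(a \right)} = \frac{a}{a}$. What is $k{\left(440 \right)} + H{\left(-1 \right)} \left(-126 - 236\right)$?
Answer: $193238$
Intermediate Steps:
$H{\left(a \right)} = 1$
$k{\left(440 \right)} + H{\left(-1 \right)} \left(-126 - 236\right) = 440^{2} + 1 \left(-126 - 236\right) = 193600 + 1 \left(-362\right) = 193600 - 362 = 193238$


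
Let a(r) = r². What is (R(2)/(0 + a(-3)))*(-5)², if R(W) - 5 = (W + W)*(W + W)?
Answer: 175/3 ≈ 58.333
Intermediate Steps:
R(W) = 5 + 4*W² (R(W) = 5 + (W + W)*(W + W) = 5 + (2*W)*(2*W) = 5 + 4*W²)
(R(2)/(0 + a(-3)))*(-5)² = ((5 + 4*2²)/(0 + (-3)²))*(-5)² = ((5 + 4*4)/(0 + 9))*25 = ((5 + 16)/9)*25 = ((⅑)*21)*25 = (7/3)*25 = 175/3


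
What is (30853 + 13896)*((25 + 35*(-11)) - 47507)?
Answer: -2142000383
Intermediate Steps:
(30853 + 13896)*((25 + 35*(-11)) - 47507) = 44749*((25 - 385) - 47507) = 44749*(-360 - 47507) = 44749*(-47867) = -2142000383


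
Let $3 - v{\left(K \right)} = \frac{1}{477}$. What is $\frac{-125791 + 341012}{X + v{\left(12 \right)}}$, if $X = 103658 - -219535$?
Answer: $\frac{102660417}{154164491} \approx 0.66591$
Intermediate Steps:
$X = 323193$ ($X = 103658 + 219535 = 323193$)
$v{\left(K \right)} = \frac{1430}{477}$ ($v{\left(K \right)} = 3 - \frac{1}{477} = \frac{1430}{477}$)
$\frac{-125791 + 341012}{X + v{\left(12 \right)}} = \frac{-125791 + 341012}{323193 + \frac{1430}{477}} = \frac{215221}{\frac{154164491}{477}} = 215221 \cdot \frac{477}{154164491} = \frac{102660417}{154164491}$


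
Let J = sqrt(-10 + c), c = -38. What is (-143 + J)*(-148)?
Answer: 21164 - 592*I*sqrt(3) ≈ 21164.0 - 1025.4*I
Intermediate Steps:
J = 4*I*sqrt(3) (J = sqrt(-10 - 38) = sqrt(-48) = 4*I*sqrt(3) ≈ 6.9282*I)
(-143 + J)*(-148) = (-143 + 4*I*sqrt(3))*(-148) = 21164 - 592*I*sqrt(3)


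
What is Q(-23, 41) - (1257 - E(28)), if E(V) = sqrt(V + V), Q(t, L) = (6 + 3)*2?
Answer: -1239 + 2*sqrt(14) ≈ -1231.5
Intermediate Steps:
Q(t, L) = 18 (Q(t, L) = 9*2 = 18)
E(V) = sqrt(2)*sqrt(V) (E(V) = sqrt(2*V) = sqrt(2)*sqrt(V))
Q(-23, 41) - (1257 - E(28)) = 18 - (1257 - sqrt(2)*sqrt(28)) = 18 - (1257 - sqrt(2)*2*sqrt(7)) = 18 - (1257 - 2*sqrt(14)) = 18 + (-1257 + 2*sqrt(14)) = -1239 + 2*sqrt(14)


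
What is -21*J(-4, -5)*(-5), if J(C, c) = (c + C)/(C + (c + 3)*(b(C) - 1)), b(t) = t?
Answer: -315/2 ≈ -157.50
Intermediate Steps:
J(C, c) = (C + c)/(C + (-1 + C)*(3 + c)) (J(C, c) = (c + C)/(C + (c + 3)*(C - 1)) = (C + c)/(C + (3 + c)*(-1 + C)) = (C + c)/(C + (-1 + C)*(3 + c)))
-21*J(-4, -5)*(-5) = -21*(-4 - 5)/(-3 - 1*(-5) + 4*(-4) - 4*(-5))*(-5) = -21*(-9)/(-3 + 5 - 16 + 20)*(-5) = -21*(-9)/6*(-5) = -7*(-9)/2*(-5) = -21*(-3/2)*(-5) = (63/2)*(-5) = -315/2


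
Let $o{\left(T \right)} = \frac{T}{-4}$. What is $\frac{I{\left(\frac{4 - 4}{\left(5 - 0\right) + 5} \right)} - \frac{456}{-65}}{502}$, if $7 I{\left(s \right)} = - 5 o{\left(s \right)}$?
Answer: $\frac{228}{16315} \approx 0.013975$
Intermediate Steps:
$o{\left(T \right)} = - \frac{T}{4}$ ($o{\left(T \right)} = T \left(- \frac{1}{4}\right) = - \frac{T}{4}$)
$I{\left(s \right)} = \frac{5 s}{28}$ ($I{\left(s \right)} = \frac{\left(-5\right) \left(- \frac{s}{4}\right)}{7} = \frac{\frac{5}{4} s}{7} = \frac{5 s}{28}$)
$\frac{I{\left(\frac{4 - 4}{\left(5 - 0\right) + 5} \right)} - \frac{456}{-65}}{502} = \frac{\frac{5 \frac{4 - 4}{\left(5 - 0\right) + 5}}{28} - \frac{456}{-65}}{502} = \left(\frac{5 \frac{0}{\left(5 + 0\right) + 5}}{28} - - \frac{456}{65}\right) \frac{1}{502} = \left(\frac{5 \frac{0}{5 + 5}}{28} + \frac{456}{65}\right) \frac{1}{502} = \left(\frac{5 \cdot \frac{0}{10}}{28} + \frac{456}{65}\right) \frac{1}{502} = \left(\frac{5 \cdot 0 \cdot \frac{1}{10}}{28} + \frac{456}{65}\right) \frac{1}{502} = \left(\frac{5}{28} \cdot 0 + \frac{456}{65}\right) \frac{1}{502} = \left(0 + \frac{456}{65}\right) \frac{1}{502} = \frac{456}{65} \cdot \frac{1}{502} = \frac{228}{16315}$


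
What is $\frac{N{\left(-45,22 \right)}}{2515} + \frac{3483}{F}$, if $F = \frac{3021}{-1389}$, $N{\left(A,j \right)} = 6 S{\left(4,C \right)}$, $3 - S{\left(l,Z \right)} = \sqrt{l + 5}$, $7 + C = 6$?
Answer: $- \frac{1612629}{1007} \approx -1601.4$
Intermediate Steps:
$C = -1$ ($C = -7 + 6 = -1$)
$S{\left(l,Z \right)} = 3 - \sqrt{5 + l}$ ($S{\left(l,Z \right)} = 3 - \sqrt{l + 5} = 3 - \sqrt{5 + l}$)
$N{\left(A,j \right)} = 0$ ($N{\left(A,j \right)} = 6 \left(3 - \sqrt{5 + 4}\right) = 6 \left(3 - \sqrt{9}\right) = 6 \left(3 - 3\right) = 6 \cdot 0 = 0$)
$F = - \frac{1007}{463}$ ($F = 3021 \left(- \frac{1}{1389}\right) = - \frac{1007}{463} \approx -2.1749$)
$\frac{N{\left(-45,22 \right)}}{2515} + \frac{3483}{F} = \frac{0}{2515} + \frac{3483}{- \frac{1007}{463}} = 0 \cdot \frac{1}{2515} + 3483 \left(- \frac{463}{1007}\right) = 0 - \frac{1612629}{1007} = - \frac{1612629}{1007}$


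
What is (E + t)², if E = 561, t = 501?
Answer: 1127844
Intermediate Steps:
(E + t)² = (561 + 501)² = 1062² = 1127844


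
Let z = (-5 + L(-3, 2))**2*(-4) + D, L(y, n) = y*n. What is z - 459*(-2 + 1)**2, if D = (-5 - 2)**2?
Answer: -894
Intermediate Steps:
L(y, n) = n*y
D = 49 (D = (-7)**2 = 49)
z = -435 (z = (-5 + 2*(-3))**2*(-4) + 49 = (-5 - 6)**2*(-4) + 49 = (-11)**2*(-4) + 49 = 121*(-4) + 49 = -484 + 49 = -435)
z - 459*(-2 + 1)**2 = -435 - 459*(-2 + 1)**2 = -435 - 459*(-1)**2 = -435 - 459*1 = -435 - 459 = -894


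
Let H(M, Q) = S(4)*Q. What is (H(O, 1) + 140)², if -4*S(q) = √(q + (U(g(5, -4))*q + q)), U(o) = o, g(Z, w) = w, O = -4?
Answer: (280 - I*√2)²/4 ≈ 19600.0 - 197.99*I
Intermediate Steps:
S(q) = -√2*√(-q)/4 (S(q) = -√(q + (-4*q + q))/4 = -√(q - 3*q)/4 = -√2*√(-q)/4)
H(M, Q) = -I*Q*√2/2 (H(M, Q) = (-√2*√(-1*4)/4)*Q = (-√2*√(-4)/4)*Q = (-√2*2*I/4)*Q = (-I*√2/2)*Q = -I*Q*√2/2)
(H(O, 1) + 140)² = (-½*I*1*√2 + 140)² = (-I*√2/2 + 140)² = (140 - I*√2/2)²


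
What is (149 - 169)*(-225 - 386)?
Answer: 12220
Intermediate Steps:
(149 - 169)*(-225 - 386) = -20*(-611) = 12220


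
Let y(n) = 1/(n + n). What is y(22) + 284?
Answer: 12497/44 ≈ 284.02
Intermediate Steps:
y(n) = 1/(2*n)
y(22) + 284 = (½)/22 + 284 = (½)*(1/22) + 284 = 1/44 + 284 = 12497/44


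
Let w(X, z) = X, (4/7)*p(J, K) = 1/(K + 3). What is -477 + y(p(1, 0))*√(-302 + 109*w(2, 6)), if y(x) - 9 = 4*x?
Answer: -477 + 68*I*√21/3 ≈ -477.0 + 103.87*I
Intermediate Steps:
p(J, K) = 7/(4*(3 + K)) (p(J, K) = 7/(4*(K + 3)) = 7/(4*(3 + K)))
y(x) = 9 + 4*x
-477 + y(p(1, 0))*√(-302 + 109*w(2, 6)) = -477 + (9 + 4*(7/(4*(3 + 0))))*√(-302 + 109*2) = -477 + (9 + 4*((7/4)/3))*√(-302 + 218) = -477 + (9 + 4*((7/4)*(⅓)))*√(-84) = -477 + (9 + 4*(7/12))*(2*I*√21) = -477 + (9 + 7/3)*(2*I*√21) = -477 + 34*(2*I*√21)/3 = -477 + 68*I*√21/3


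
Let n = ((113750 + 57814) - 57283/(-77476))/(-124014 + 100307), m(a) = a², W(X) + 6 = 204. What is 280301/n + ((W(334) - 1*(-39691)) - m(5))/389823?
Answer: -66898055639399477076/1727195230274927 ≈ -38732.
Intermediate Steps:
W(X) = 198 (W(X) = -6 + 204 = 198)
n = -13292149747/1836723532 (n = (171564 - 57283*(-1/77476))/(-23707) = (171564 + 57283/77476)*(-1/23707) = (13292149747/77476)*(-1/23707) = -13292149747/1836723532 ≈ -7.2369)
280301/n + ((W(334) - 1*(-39691)) - m(5))/389823 = 280301/(-13292149747/1836723532) + ((198 - 1*(-39691)) - 1*5²)/389823 = 280301*(-1836723532/13292149747) + ((198 + 39691) - 1*25)*(1/389823) = -514835442743132/13292149747 + (39889 - 25)*(1/389823) = -514835442743132/13292149747 + 39864*(1/389823) = -514835442743132/13292149747 + 13288/129941 = -66898055639399477076/1727195230274927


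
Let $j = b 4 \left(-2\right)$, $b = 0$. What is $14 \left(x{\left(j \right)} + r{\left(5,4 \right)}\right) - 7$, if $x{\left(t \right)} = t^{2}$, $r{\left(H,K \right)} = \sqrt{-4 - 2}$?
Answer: $-7 + 14 i \sqrt{6} \approx -7.0 + 34.293 i$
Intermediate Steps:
$r{\left(H,K \right)} = i \sqrt{6}$ ($r{\left(H,K \right)} = \sqrt{-6} = i \sqrt{6}$)
$j = 0$ ($j = 0 \cdot 4 \left(-2\right) = 0 \left(-2\right) = 0$)
$14 \left(x{\left(j \right)} + r{\left(5,4 \right)}\right) - 7 = 14 \left(0^{2} + i \sqrt{6}\right) - 7 = 14 \left(0 + i \sqrt{6}\right) - 7 = 14 i \sqrt{6} - 7 = -7 + 14 i \sqrt{6}$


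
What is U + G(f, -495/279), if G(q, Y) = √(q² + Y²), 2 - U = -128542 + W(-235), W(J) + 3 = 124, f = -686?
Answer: 128423 + √452245781/31 ≈ 1.2911e+5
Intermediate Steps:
W(J) = 121 (W(J) = -3 + 124 = 121)
U = 128423 (U = 2 - (-128542 + 121) = 2 - 1*(-128421) = 2 + 128421 = 128423)
G(q, Y) = √(Y² + q²)
U + G(f, -495/279) = 128423 + √((-495/279)² + (-686)²) = 128423 + √((-495*1/279)² + 470596) = 128423 + √((-55/31)² + 470596) = 128423 + √(3025/961 + 470596) = 128423 + √(452245781/961) = 128423 + √452245781/31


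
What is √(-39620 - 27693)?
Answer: I*√67313 ≈ 259.45*I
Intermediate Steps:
√(-39620 - 27693) = √(-67313) = I*√67313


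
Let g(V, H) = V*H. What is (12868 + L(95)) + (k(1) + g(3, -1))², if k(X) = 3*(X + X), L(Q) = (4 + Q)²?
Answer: 22678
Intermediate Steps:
g(V, H) = H*V
k(X) = 6*X (k(X) = 3*(2*X) = 6*X)
(12868 + L(95)) + (k(1) + g(3, -1))² = (12868 + (4 + 95)²) + (6*1 - 1*3)² = (12868 + 99²) + (6 - 3)² = (12868 + 9801) + 3² = 22669 + 9 = 22678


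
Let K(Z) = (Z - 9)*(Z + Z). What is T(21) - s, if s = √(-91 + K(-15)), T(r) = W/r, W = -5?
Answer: -5/21 - √629 ≈ -25.318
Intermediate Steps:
T(r) = -5/r
K(Z) = 2*Z*(-9 + Z) (K(Z) = (-9 + Z)*(2*Z) = 2*Z*(-9 + Z))
s = √629 (s = √(-91 + 2*(-15)*(-9 - 15)) = √(-91 + 2*(-15)*(-24)) = √(-91 + 720) = √629 ≈ 25.080)
T(21) - s = -5/21 - √629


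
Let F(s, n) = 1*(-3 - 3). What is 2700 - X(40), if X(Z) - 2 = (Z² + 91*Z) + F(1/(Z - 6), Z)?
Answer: -2536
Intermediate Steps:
F(s, n) = -6 (F(s, n) = 1*(-6) = -6)
X(Z) = -4 + Z² + 91*Z (X(Z) = 2 + ((Z² + 91*Z) - 6) = 2 + (-6 + Z² + 91*Z) = -4 + Z² + 91*Z)
2700 - X(40) = 2700 - (-4 + 40² + 91*40) = 2700 - (-4 + 1600 + 3640) = 2700 - 1*5236 = 2700 - 5236 = -2536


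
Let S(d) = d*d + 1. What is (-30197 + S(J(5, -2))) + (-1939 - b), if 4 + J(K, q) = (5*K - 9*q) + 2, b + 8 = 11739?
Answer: -42185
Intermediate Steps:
b = 11731 (b = -8 + 11739 = 11731)
J(K, q) = -2 - 9*q + 5*K (J(K, q) = -4 + ((5*K - 9*q) + 2) = -4 + ((-9*q + 5*K) + 2) = -4 + (2 - 9*q + 5*K) = -2 - 9*q + 5*K)
S(d) = 1 + d**2 (S(d) = d**2 + 1 = 1 + d**2)
(-30197 + S(J(5, -2))) + (-1939 - b) = (-30197 + (1 + (-2 - 9*(-2) + 5*5)**2)) + (-1939 - 1*11731) = (-30197 + (1 + (-2 + 18 + 25)**2)) + (-1939 - 11731) = (-30197 + (1 + 41**2)) - 13670 = (-30197 + (1 + 1681)) - 13670 = (-30197 + 1682) - 13670 = -28515 - 13670 = -42185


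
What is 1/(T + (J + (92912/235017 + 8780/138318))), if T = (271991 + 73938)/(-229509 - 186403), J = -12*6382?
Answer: -2253347540288712/172571208338227351885 ≈ -1.3057e-5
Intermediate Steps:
J = -76584
T = -345929/415912 (T = 345929/(-415912) = 345929*(-1/415912) = -345929/415912 ≈ -0.83174)
1/(T + (J + (92912/235017 + 8780/138318))) = 1/(-345929/415912 + (-76584 + (92912/235017 + 8780/138318))) = 1/(-345929/415912 + (-76584 + (92912*(1/235017) + 8780*(1/138318)))) = 1/(-345929/415912 + (-76584 + (92912/235017 + 4390/69159))) = 1/(-345929/415912 + (-76584 + 2485808546/5417846901)) = 1/(-345929/415912 - 414917901257638/5417846901) = 1/(-172571208338227351885/2253347540288712) = -2253347540288712/172571208338227351885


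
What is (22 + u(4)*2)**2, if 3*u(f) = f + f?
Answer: 6724/9 ≈ 747.11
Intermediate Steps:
u(f) = 2*f/3 (u(f) = (f + f)/3 = (2*f)/3 = 2*f/3)
(22 + u(4)*2)**2 = (22 + ((2/3)*4)*2)**2 = (22 + (8/3)*2)**2 = (22 + 16/3)**2 = (82/3)**2 = 6724/9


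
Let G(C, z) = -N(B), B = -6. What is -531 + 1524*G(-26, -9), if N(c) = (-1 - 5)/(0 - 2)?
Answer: -5103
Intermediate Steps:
N(c) = 3 (N(c) = -6/(-2) = -6*(-1/2) = 3)
G(C, z) = -3 (G(C, z) = -1*3 = -3)
-531 + 1524*G(-26, -9) = -531 + 1524*(-3) = -531 - 4572 = -5103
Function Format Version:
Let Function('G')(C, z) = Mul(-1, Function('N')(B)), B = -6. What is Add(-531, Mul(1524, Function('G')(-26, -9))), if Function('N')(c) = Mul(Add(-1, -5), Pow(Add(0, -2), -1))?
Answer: -5103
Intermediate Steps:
Function('N')(c) = 3 (Function('N')(c) = Mul(-6, Pow(-2, -1)) = Mul(-6, Rational(-1, 2)) = 3)
Function('G')(C, z) = -3 (Function('G')(C, z) = Mul(-1, 3) = -3)
Add(-531, Mul(1524, Function('G')(-26, -9))) = Add(-531, Mul(1524, -3)) = Add(-531, -4572) = -5103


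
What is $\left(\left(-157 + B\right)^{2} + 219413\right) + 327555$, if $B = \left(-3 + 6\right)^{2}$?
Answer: $568872$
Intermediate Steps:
$B = 9$ ($B = 3^{2} = 9$)
$\left(\left(-157 + B\right)^{2} + 219413\right) + 327555 = \left(\left(-157 + 9\right)^{2} + 219413\right) + 327555 = \left(\left(-148\right)^{2} + 219413\right) + 327555 = \left(21904 + 219413\right) + 327555 = 241317 + 327555 = 568872$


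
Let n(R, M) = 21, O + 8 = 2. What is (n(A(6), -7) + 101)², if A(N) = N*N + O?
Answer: 14884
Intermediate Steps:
O = -6 (O = -8 + 2 = -6)
A(N) = -6 + N² (A(N) = N*N - 6 = N² - 6 = -6 + N²)
(n(A(6), -7) + 101)² = (21 + 101)² = 122² = 14884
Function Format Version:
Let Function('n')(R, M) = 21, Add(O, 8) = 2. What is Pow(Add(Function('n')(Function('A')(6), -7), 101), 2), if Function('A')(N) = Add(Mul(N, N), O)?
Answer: 14884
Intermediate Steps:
O = -6 (O = Add(-8, 2) = -6)
Function('A')(N) = Add(-6, Pow(N, 2)) (Function('A')(N) = Add(Mul(N, N), -6) = Add(Pow(N, 2), -6) = Add(-6, Pow(N, 2)))
Pow(Add(Function('n')(Function('A')(6), -7), 101), 2) = Pow(Add(21, 101), 2) = Pow(122, 2) = 14884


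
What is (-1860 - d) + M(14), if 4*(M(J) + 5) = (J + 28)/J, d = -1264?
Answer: -2401/4 ≈ -600.25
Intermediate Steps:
M(J) = -5 + (28 + J)/(4*J) (M(J) = -5 + ((J + 28)/J)/4 = -5 + ((28 + J)/J)/4 = -5 + (28 + J)/(4*J))
(-1860 - d) + M(14) = (-1860 - 1*(-1264)) + (-19/4 + 7/14) = (-1860 + 1264) + (-19/4 + 7*(1/14)) = -596 + (-19/4 + ½) = -596 - 17/4 = -2401/4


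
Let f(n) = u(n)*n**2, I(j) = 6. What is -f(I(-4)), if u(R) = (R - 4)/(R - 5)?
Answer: -72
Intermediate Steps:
u(R) = (-4 + R)/(-5 + R)
f(n) = n**2*(-4 + n)/(-5 + n) (f(n) = ((-4 + n)/(-5 + n))*n**2 = n**2*(-4 + n)/(-5 + n))
-f(I(-4)) = -6**2*(-4 + 6)/(-5 + 6) = -36*2/1 = -36*2 = -1*72 = -72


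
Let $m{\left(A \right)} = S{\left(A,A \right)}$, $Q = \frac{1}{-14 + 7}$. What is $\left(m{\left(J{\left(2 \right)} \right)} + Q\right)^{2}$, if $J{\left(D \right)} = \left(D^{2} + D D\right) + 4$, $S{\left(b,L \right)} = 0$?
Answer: $\frac{1}{49} \approx 0.020408$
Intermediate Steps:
$Q = - \frac{1}{7}$ ($Q = \frac{1}{-7} = - \frac{1}{7} \approx -0.14286$)
$J{\left(D \right)} = 4 + 2 D^{2}$ ($J{\left(D \right)} = \left(D^{2} + D^{2}\right) + 4 = 2 D^{2} + 4 = 4 + 2 D^{2}$)
$m{\left(A \right)} = 0$
$\left(m{\left(J{\left(2 \right)} \right)} + Q\right)^{2} = \left(0 - \frac{1}{7}\right)^{2} = \left(- \frac{1}{7}\right)^{2} = \frac{1}{49}$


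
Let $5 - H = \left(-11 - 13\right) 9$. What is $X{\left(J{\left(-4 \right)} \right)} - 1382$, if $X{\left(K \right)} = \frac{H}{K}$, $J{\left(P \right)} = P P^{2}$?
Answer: $- \frac{88669}{64} \approx -1385.5$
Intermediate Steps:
$H = 221$ ($H = 5 - \left(-11 - 13\right) 9 = 5 - \left(-24\right) 9 = 5 - -216 = 5 + 216 = 221$)
$J{\left(P \right)} = P^{3}$
$X{\left(K \right)} = \frac{221}{K}$
$X{\left(J{\left(-4 \right)} \right)} - 1382 = \frac{221}{\left(-4\right)^{3}} - 1382 = \frac{221}{-64} - 1382 = 221 \left(- \frac{1}{64}\right) - 1382 = - \frac{221}{64} - 1382 = - \frac{88669}{64}$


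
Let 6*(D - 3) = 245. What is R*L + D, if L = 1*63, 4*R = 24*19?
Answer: 43355/6 ≈ 7225.8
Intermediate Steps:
D = 263/6 (D = 3 + (1/6)*245 = 3 + 245/6 = 263/6 ≈ 43.833)
R = 114 (R = (24*19)/4 = (1/4)*456 = 114)
L = 63
R*L + D = 114*63 + 263/6 = 7182 + 263/6 = 43355/6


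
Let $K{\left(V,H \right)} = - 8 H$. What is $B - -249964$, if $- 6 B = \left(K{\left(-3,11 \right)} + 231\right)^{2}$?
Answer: $\frac{1479335}{6} \approx 2.4656 \cdot 10^{5}$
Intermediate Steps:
$B = - \frac{20449}{6}$ ($B = - \frac{\left(\left(-8\right) 11 + 231\right)^{2}}{6} = - \frac{\left(-88 + 231\right)^{2}}{6} = - \frac{143^{2}}{6} = \left(- \frac{1}{6}\right) 20449 = - \frac{20449}{6} \approx -3408.2$)
$B - -249964 = - \frac{20449}{6} - -249964 = - \frac{20449}{6} + 249964 = \frac{1479335}{6}$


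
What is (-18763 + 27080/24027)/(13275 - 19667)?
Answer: 450791521/153580584 ≈ 2.9352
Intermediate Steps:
(-18763 + 27080/24027)/(13275 - 19667) = (-18763 + 27080*(1/24027))/(-6392) = (-18763 + 27080/24027)*(-1/6392) = -450791521/24027*(-1/6392) = 450791521/153580584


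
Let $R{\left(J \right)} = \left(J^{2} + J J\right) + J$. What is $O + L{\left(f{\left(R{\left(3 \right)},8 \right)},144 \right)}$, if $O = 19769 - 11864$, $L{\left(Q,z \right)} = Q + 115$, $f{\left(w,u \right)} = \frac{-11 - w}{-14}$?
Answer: $\frac{56156}{7} \approx 8022.3$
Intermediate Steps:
$R{\left(J \right)} = J + 2 J^{2}$ ($R{\left(J \right)} = \left(J^{2} + J^{2}\right) + J = 2 J^{2} + J = J + 2 J^{2}$)
$f{\left(w,u \right)} = \frac{11}{14} + \frac{w}{14}$ ($f{\left(w,u \right)} = \left(-11 - w\right) \left(- \frac{1}{14}\right) = \frac{11}{14} + \frac{w}{14}$)
$L{\left(Q,z \right)} = 115 + Q$
$O = 7905$ ($O = 19769 - 11864 = 7905$)
$O + L{\left(f{\left(R{\left(3 \right)},8 \right)},144 \right)} = 7905 + \left(115 + \left(\frac{11}{14} + \frac{3 \left(1 + 2 \cdot 3\right)}{14}\right)\right) = 7905 + \left(115 + \left(\frac{11}{14} + \frac{3 \left(1 + 6\right)}{14}\right)\right) = 7905 + \left(115 + \left(\frac{11}{14} + \frac{3 \cdot 7}{14}\right)\right) = 7905 + \left(115 + \left(\frac{11}{14} + \frac{1}{14} \cdot 21\right)\right) = 7905 + \left(115 + \left(\frac{11}{14} + \frac{3}{2}\right)\right) = 7905 + \left(115 + \frac{16}{7}\right) = 7905 + \frac{821}{7} = \frac{56156}{7}$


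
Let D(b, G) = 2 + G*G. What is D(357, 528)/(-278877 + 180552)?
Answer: -278786/98325 ≈ -2.8354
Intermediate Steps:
D(b, G) = 2 + G²
D(357, 528)/(-278877 + 180552) = (2 + 528²)/(-278877 + 180552) = (2 + 278784)/(-98325) = 278786*(-1/98325) = -278786/98325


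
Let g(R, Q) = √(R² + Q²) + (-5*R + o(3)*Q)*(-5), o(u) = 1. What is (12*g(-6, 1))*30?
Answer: -55800 + 360*√37 ≈ -53610.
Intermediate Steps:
g(R, Q) = √(Q² + R²) - 5*Q + 25*R (g(R, Q) = √(R² + Q²) + (-5*R + 1*Q)*(-5) = √(Q² + R²) + (-5*R + Q)*(-5) = √(Q² + R²) + (Q - 5*R)*(-5) = √(Q² + R²) + (-5*Q + 25*R) = √(Q² + R²) - 5*Q + 25*R)
(12*g(-6, 1))*30 = (12*(√(1² + (-6)²) - 5*1 + 25*(-6)))*30 = (12*(√(1 + 36) - 5 - 150))*30 = (12*(√37 - 5 - 150))*30 = (12*(-155 + √37))*30 = (-1860 + 12*√37)*30 = -55800 + 360*√37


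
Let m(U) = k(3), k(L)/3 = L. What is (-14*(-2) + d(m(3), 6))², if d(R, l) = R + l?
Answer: 1849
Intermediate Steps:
k(L) = 3*L
m(U) = 9 (m(U) = 3*3 = 9)
(-14*(-2) + d(m(3), 6))² = (-14*(-2) + (9 + 6))² = (28 + 15)² = 43² = 1849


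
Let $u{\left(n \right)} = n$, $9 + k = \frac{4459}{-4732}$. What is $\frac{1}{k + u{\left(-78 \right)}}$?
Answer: $- \frac{52}{4573} \approx -0.011371$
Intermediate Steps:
$k = - \frac{517}{52}$ ($k = -9 + \frac{4459}{-4732} = -9 + 4459 \left(- \frac{1}{4732}\right) = -9 - \frac{49}{52} = - \frac{517}{52} \approx -9.9423$)
$\frac{1}{k + u{\left(-78 \right)}} = \frac{1}{- \frac{517}{52} - 78} = \frac{1}{- \frac{4573}{52}} = - \frac{52}{4573}$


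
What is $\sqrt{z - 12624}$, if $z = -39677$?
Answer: $i \sqrt{52301} \approx 228.69 i$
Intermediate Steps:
$\sqrt{z - 12624} = \sqrt{-39677 - 12624} = \sqrt{-52301} = i \sqrt{52301}$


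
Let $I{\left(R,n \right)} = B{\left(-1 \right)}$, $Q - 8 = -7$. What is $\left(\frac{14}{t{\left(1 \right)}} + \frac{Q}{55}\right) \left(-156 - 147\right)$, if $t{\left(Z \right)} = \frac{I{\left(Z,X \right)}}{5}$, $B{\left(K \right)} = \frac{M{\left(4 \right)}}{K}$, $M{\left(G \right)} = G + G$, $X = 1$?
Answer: $\frac{582063}{220} \approx 2645.7$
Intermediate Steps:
$Q = 1$ ($Q = 8 - 7 = 1$)
$M{\left(G \right)} = 2 G$
$B{\left(K \right)} = \frac{8}{K}$ ($B{\left(K \right)} = \frac{2 \cdot 4}{K} = \frac{8}{K}$)
$I{\left(R,n \right)} = -8$ ($I{\left(R,n \right)} = \frac{8}{-1} = 8 \left(-1\right) = -8$)
$t{\left(Z \right)} = - \frac{8}{5}$
$\left(\frac{14}{t{\left(1 \right)}} + \frac{Q}{55}\right) \left(-156 - 147\right) = \left(\frac{14}{- \frac{8}{5}} + 1 \cdot \frac{1}{55}\right) \left(-156 - 147\right) = \left(14 \left(- \frac{5}{8}\right) + 1 \cdot \frac{1}{55}\right) \left(-303\right) = \left(- \frac{35}{4} + \frac{1}{55}\right) \left(-303\right) = \left(- \frac{1921}{220}\right) \left(-303\right) = \frac{582063}{220}$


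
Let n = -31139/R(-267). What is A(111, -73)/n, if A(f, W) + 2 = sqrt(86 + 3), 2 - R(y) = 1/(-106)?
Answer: 213/1650367 - 213*sqrt(89)/3300734 ≈ -0.00047972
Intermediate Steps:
R(y) = 213/106 (R(y) = 2 - 1/(-106) = 2 - 1*(-1/106) = 2 + 1/106 = 213/106)
A(f, W) = -2 + sqrt(89) (A(f, W) = -2 + sqrt(86 + 3) = -2 + sqrt(89))
n = -3300734/213 (n = -31139/213/106 = -31139*106/213 = -3300734/213 ≈ -15496.)
A(111, -73)/n = (-2 + sqrt(89))/(-3300734/213) = (-2 + sqrt(89))*(-213/3300734) = 213/1650367 - 213*sqrt(89)/3300734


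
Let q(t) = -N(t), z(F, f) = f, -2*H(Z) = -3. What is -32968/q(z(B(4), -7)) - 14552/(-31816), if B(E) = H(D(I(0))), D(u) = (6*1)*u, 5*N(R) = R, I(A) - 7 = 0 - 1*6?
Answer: -655555947/27839 ≈ -23548.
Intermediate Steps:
I(A) = 1 (I(A) = 7 + (0 - 1*6) = 7 + (0 - 6) = 7 - 6 = 1)
N(R) = R/5
D(u) = 6*u
H(Z) = 3/2 (H(Z) = -1/2*(-3) = 3/2)
B(E) = 3/2
q(t) = -t/5
-32968/q(z(B(4), -7)) - 14552/(-31816) = -32968/((-1/5*(-7))) - 14552/(-31816) = -32968/7/5 - 14552*(-1/31816) = -32968*5/7 + 1819/3977 = -164840/7 + 1819/3977 = -655555947/27839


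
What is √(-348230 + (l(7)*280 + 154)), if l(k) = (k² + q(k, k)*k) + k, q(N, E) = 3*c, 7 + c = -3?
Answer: 2*I*√97799 ≈ 625.46*I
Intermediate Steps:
c = -10 (c = -7 - 3 = -10)
q(N, E) = -30 (q(N, E) = 3*(-10) = -30)
l(k) = k² - 29*k (l(k) = (k² - 30*k) + k = k² - 29*k)
√(-348230 + (l(7)*280 + 154)) = √(-348230 + ((7*(-29 + 7))*280 + 154)) = √(-348230 + ((7*(-22))*280 + 154)) = √(-348230 + (-154*280 + 154)) = √(-348230 + (-43120 + 154)) = √(-348230 - 42966) = √(-391196) = 2*I*√97799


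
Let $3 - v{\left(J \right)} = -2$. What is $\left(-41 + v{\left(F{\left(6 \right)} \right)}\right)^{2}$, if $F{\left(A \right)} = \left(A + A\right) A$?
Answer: $1296$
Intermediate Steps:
$F{\left(A \right)} = 2 A^{2}$ ($F{\left(A \right)} = 2 A A = 2 A^{2}$)
$v{\left(J \right)} = 5$ ($v{\left(J \right)} = 3 - -2 = 3 + 2 = 5$)
$\left(-41 + v{\left(F{\left(6 \right)} \right)}\right)^{2} = \left(-41 + 5\right)^{2} = \left(-36\right)^{2} = 1296$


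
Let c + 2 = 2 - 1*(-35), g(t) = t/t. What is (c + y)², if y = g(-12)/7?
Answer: 60516/49 ≈ 1235.0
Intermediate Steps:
g(t) = 1
c = 35 (c = -2 + (2 - 1*(-35)) = -2 + (2 + 35) = -2 + 37 = 35)
y = ⅐ (y = 1/7 = 1*(⅐) = ⅐ ≈ 0.14286)
(c + y)² = (35 + ⅐)² = (246/7)² = 60516/49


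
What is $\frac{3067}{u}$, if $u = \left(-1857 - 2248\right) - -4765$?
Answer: $\frac{3067}{660} \approx 4.647$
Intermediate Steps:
$u = 660$ ($u = -4105 + 4765 = 660$)
$\frac{3067}{u} = \frac{3067}{660}$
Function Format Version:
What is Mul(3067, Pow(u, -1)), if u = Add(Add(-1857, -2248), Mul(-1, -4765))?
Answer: Rational(3067, 660) ≈ 4.6470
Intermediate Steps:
u = 660 (u = Add(-4105, 4765) = 660)
Mul(3067, Pow(u, -1)) = Mul(3067, Pow(660, -1)) = Mul(3067, Rational(1, 660)) = Rational(3067, 660)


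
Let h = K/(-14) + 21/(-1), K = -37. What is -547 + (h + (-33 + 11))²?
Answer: 212013/196 ≈ 1081.7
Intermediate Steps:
h = -257/14 (h = -37/(-14) + 21/(-1) = -37*(-1/14) + 21*(-1) = 37/14 - 21 = -257/14 ≈ -18.357)
-547 + (h + (-33 + 11))² = -547 + (-257/14 + (-33 + 11))² = -547 + (-257/14 - 22)² = -547 + (-565/14)² = -547 + 319225/196 = 212013/196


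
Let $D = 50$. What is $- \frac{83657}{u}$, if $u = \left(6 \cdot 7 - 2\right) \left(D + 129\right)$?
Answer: $- \frac{83657}{7160} \approx -11.684$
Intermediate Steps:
$u = 7160$ ($u = \left(6 \cdot 7 - 2\right) \left(50 + 129\right) = \left(42 - 2\right) 179 = 40 \cdot 179 = 7160$)
$- \frac{83657}{u} = - \frac{83657}{7160}$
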